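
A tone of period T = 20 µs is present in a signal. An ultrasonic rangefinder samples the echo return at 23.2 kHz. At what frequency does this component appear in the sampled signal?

T = 20 µs → f = 1/T = 50 kHz.
50 kHz mod fs = 3.6 kHz.
3.6 kHz ≤ fs/2 = 11.6 kHz, appears at 3.6 kHz.

3.6 kHz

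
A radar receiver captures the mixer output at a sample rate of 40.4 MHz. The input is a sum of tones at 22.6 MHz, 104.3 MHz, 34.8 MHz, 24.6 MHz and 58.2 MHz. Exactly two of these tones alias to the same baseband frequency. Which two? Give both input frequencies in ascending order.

fs/2 = 20.2 MHz.
22.6 MHz > fs/2 = 20.2 MHz, folds to fs − 22.6 MHz = 17.8 MHz.
104.3 MHz mod fs = 23.5 MHz.
23.5 MHz > fs/2 = 20.2 MHz, folds to fs − 23.5 MHz = 16.9 MHz.
34.8 MHz > fs/2 = 20.2 MHz, folds to fs − 34.8 MHz = 5.6 MHz.
24.6 MHz > fs/2 = 20.2 MHz, folds to fs − 24.6 MHz = 15.8 MHz.
58.2 MHz mod fs = 17.8 MHz.
17.8 MHz ≤ fs/2 = 20.2 MHz, appears at 17.8 MHz.
22.6 MHz and 58.2 MHz both map to 17.8 MHz.

22.6 MHz, 58.2 MHz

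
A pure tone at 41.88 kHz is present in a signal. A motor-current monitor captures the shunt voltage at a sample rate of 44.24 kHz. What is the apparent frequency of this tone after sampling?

2.36 kHz

41.88 kHz > fs/2 = 22.12 kHz, folds to fs − 41.88 kHz = 2.36 kHz.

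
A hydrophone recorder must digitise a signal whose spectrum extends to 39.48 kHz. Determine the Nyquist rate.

78.96 kHz

Nyquist rate = 2 × 39.48 kHz = 78.96 kHz.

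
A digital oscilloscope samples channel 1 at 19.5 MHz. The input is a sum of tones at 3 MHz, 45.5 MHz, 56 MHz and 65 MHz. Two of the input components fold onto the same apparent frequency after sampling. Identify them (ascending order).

45.5 MHz, 65 MHz

fs/2 = 9.75 MHz.
3 MHz ≤ fs/2 = 9.75 MHz, passes unchanged.
45.5 MHz mod fs = 6.5 MHz.
6.5 MHz ≤ fs/2 = 9.75 MHz, appears at 6.5 MHz.
56 MHz mod fs = 17 MHz.
17 MHz > fs/2 = 9.75 MHz, folds to fs − 17 MHz = 2.5 MHz.
65 MHz mod fs = 6.5 MHz.
6.5 MHz ≤ fs/2 = 9.75 MHz, appears at 6.5 MHz.
45.5 MHz and 65 MHz both map to 6.5 MHz.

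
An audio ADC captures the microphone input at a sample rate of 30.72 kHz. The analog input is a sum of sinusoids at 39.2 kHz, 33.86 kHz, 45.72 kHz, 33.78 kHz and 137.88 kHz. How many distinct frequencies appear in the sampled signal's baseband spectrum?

4

fs/2 = 15.36 kHz.
39.2 kHz mod fs = 8.48 kHz.
8.48 kHz ≤ fs/2 = 15.36 kHz, appears at 8.48 kHz.
33.86 kHz mod fs = 3.14 kHz.
3.14 kHz ≤ fs/2 = 15.36 kHz, appears at 3.14 kHz.
45.72 kHz mod fs = 15 kHz.
15 kHz ≤ fs/2 = 15.36 kHz, appears at 15 kHz.
33.78 kHz mod fs = 3.06 kHz.
3.06 kHz ≤ fs/2 = 15.36 kHz, appears at 3.06 kHz.
137.88 kHz mod fs = 15 kHz.
15 kHz ≤ fs/2 = 15.36 kHz, appears at 15 kHz.
Distinct values: {3.06 kHz, 3.14 kHz, 8.48 kHz, 15 kHz} → 4.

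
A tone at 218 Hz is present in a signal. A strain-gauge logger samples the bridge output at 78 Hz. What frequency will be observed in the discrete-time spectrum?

218 Hz mod fs = 62 Hz.
62 Hz > fs/2 = 39 Hz, folds to fs − 62 Hz = 16 Hz.

16 Hz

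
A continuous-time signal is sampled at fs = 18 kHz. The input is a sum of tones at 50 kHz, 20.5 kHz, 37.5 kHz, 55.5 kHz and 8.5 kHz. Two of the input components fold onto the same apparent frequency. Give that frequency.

1.5 kHz

fs/2 = 9 kHz.
50 kHz mod fs = 14 kHz.
14 kHz > fs/2 = 9 kHz, folds to fs − 14 kHz = 4 kHz.
20.5 kHz mod fs = 2.5 kHz.
2.5 kHz ≤ fs/2 = 9 kHz, appears at 2.5 kHz.
37.5 kHz mod fs = 1.5 kHz.
1.5 kHz ≤ fs/2 = 9 kHz, appears at 1.5 kHz.
55.5 kHz mod fs = 1.5 kHz.
1.5 kHz ≤ fs/2 = 9 kHz, appears at 1.5 kHz.
8.5 kHz ≤ fs/2 = 9 kHz, passes unchanged.
37.5 kHz and 55.5 kHz both map to 1.5 kHz.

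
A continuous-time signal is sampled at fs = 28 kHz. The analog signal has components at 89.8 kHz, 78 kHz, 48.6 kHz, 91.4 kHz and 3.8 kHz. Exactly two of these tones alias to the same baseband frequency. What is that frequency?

fs/2 = 14 kHz.
89.8 kHz mod fs = 5.8 kHz.
5.8 kHz ≤ fs/2 = 14 kHz, appears at 5.8 kHz.
78 kHz mod fs = 22 kHz.
22 kHz > fs/2 = 14 kHz, folds to fs − 22 kHz = 6 kHz.
48.6 kHz mod fs = 20.6 kHz.
20.6 kHz > fs/2 = 14 kHz, folds to fs − 20.6 kHz = 7.4 kHz.
91.4 kHz mod fs = 7.4 kHz.
7.4 kHz ≤ fs/2 = 14 kHz, appears at 7.4 kHz.
3.8 kHz ≤ fs/2 = 14 kHz, passes unchanged.
48.6 kHz and 91.4 kHz both map to 7.4 kHz.

7.4 kHz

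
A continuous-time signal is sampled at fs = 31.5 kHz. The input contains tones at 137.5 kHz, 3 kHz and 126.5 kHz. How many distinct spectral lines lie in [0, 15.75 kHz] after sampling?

3

fs/2 = 15.75 kHz.
137.5 kHz mod fs = 11.5 kHz.
11.5 kHz ≤ fs/2 = 15.75 kHz, appears at 11.5 kHz.
3 kHz ≤ fs/2 = 15.75 kHz, passes unchanged.
126.5 kHz mod fs = 0.5 kHz.
0.5 kHz ≤ fs/2 = 15.75 kHz, appears at 0.5 kHz.
Distinct values: {0.5 kHz, 3 kHz, 11.5 kHz} → 3.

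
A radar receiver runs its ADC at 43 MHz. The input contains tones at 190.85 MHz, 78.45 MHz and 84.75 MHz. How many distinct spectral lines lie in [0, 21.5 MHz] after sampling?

fs/2 = 21.5 MHz.
190.85 MHz mod fs = 18.85 MHz.
18.85 MHz ≤ fs/2 = 21.5 MHz, appears at 18.85 MHz.
78.45 MHz mod fs = 35.45 MHz.
35.45 MHz > fs/2 = 21.5 MHz, folds to fs − 35.45 MHz = 7.55 MHz.
84.75 MHz mod fs = 41.75 MHz.
41.75 MHz > fs/2 = 21.5 MHz, folds to fs − 41.75 MHz = 1.25 MHz.
Distinct values: {1.25 MHz, 7.55 MHz, 18.85 MHz} → 3.

3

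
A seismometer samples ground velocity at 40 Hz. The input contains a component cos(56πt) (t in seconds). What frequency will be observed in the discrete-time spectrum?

12 Hz

ω = 56π rad/s → f = ω/(2π) = 28 Hz.
28 Hz > fs/2 = 20 Hz, folds to fs − 28 Hz = 12 Hz.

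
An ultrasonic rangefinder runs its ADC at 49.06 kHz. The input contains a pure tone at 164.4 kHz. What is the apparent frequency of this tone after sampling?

164.4 kHz mod fs = 17.22 kHz.
17.22 kHz ≤ fs/2 = 24.53 kHz, appears at 17.22 kHz.

17.22 kHz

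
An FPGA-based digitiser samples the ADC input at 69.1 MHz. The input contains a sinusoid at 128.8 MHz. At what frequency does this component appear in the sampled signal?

9.4 MHz

128.8 MHz mod fs = 59.7 MHz.
59.7 MHz > fs/2 = 34.55 MHz, folds to fs − 59.7 MHz = 9.4 MHz.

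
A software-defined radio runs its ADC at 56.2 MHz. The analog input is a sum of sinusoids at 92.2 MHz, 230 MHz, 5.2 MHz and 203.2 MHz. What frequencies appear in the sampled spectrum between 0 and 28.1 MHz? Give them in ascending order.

5.2 MHz, 20.2 MHz, 21.6 MHz

fs/2 = 28.1 MHz.
92.2 MHz mod fs = 36 MHz.
36 MHz > fs/2 = 28.1 MHz, folds to fs − 36 MHz = 20.2 MHz.
230 MHz mod fs = 5.2 MHz.
5.2 MHz ≤ fs/2 = 28.1 MHz, appears at 5.2 MHz.
5.2 MHz ≤ fs/2 = 28.1 MHz, passes unchanged.
203.2 MHz mod fs = 34.6 MHz.
34.6 MHz > fs/2 = 28.1 MHz, folds to fs − 34.6 MHz = 21.6 MHz.
Distinct values: {5.2 MHz, 20.2 MHz, 21.6 MHz}.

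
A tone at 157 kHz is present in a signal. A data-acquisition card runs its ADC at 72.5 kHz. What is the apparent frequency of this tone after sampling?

157 kHz mod fs = 12 kHz.
12 kHz ≤ fs/2 = 36.25 kHz, appears at 12 kHz.

12 kHz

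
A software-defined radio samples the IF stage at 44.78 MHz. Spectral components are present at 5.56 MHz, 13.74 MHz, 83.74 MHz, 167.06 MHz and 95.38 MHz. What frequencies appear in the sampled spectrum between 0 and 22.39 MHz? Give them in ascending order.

fs/2 = 22.39 MHz.
5.56 MHz ≤ fs/2 = 22.39 MHz, passes unchanged.
13.74 MHz ≤ fs/2 = 22.39 MHz, passes unchanged.
83.74 MHz mod fs = 38.96 MHz.
38.96 MHz > fs/2 = 22.39 MHz, folds to fs − 38.96 MHz = 5.82 MHz.
167.06 MHz mod fs = 32.72 MHz.
32.72 MHz > fs/2 = 22.39 MHz, folds to fs − 32.72 MHz = 12.06 MHz.
95.38 MHz mod fs = 5.82 MHz.
5.82 MHz ≤ fs/2 = 22.39 MHz, appears at 5.82 MHz.
Distinct values: {5.56 MHz, 5.82 MHz, 12.06 MHz, 13.74 MHz}.

5.56 MHz, 5.82 MHz, 12.06 MHz, 13.74 MHz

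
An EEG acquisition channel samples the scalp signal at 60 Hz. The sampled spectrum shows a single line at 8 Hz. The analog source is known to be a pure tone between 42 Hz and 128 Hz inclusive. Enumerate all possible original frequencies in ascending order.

Frequencies that alias to 8 Hz are k·fs ± 8 Hz for integer k ≥ 0.
k=0: 8 Hz.
k=1: 52 Hz, 68 Hz.
k=2: 112 Hz, 128 Hz.
k=3: 172 Hz, 188 Hz.
Within [42 Hz, 128 Hz]: 52 Hz, 68 Hz, 112 Hz, 128 Hz.

52 Hz, 68 Hz, 112 Hz, 128 Hz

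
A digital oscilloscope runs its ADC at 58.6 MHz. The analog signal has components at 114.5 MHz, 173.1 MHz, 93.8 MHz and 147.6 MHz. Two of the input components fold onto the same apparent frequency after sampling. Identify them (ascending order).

fs/2 = 29.3 MHz.
114.5 MHz mod fs = 55.9 MHz.
55.9 MHz > fs/2 = 29.3 MHz, folds to fs − 55.9 MHz = 2.7 MHz.
173.1 MHz mod fs = 55.9 MHz.
55.9 MHz > fs/2 = 29.3 MHz, folds to fs − 55.9 MHz = 2.7 MHz.
93.8 MHz mod fs = 35.2 MHz.
35.2 MHz > fs/2 = 29.3 MHz, folds to fs − 35.2 MHz = 23.4 MHz.
147.6 MHz mod fs = 30.4 MHz.
30.4 MHz > fs/2 = 29.3 MHz, folds to fs − 30.4 MHz = 28.2 MHz.
114.5 MHz and 173.1 MHz both map to 2.7 MHz.

114.5 MHz, 173.1 MHz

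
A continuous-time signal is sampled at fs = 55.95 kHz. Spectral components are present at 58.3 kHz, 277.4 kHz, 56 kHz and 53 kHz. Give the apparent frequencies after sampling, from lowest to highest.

fs/2 = 27.975 kHz.
58.3 kHz mod fs = 2.35 kHz.
2.35 kHz ≤ fs/2 = 27.975 kHz, appears at 2.35 kHz.
277.4 kHz mod fs = 53.6 kHz.
53.6 kHz > fs/2 = 27.975 kHz, folds to fs − 53.6 kHz = 2.35 kHz.
56 kHz mod fs = 0.05 kHz.
0.05 kHz ≤ fs/2 = 27.975 kHz, appears at 0.05 kHz.
53 kHz > fs/2 = 27.975 kHz, folds to fs − 53 kHz = 2.95 kHz.
Distinct values: {0.05 kHz, 2.35 kHz, 2.95 kHz}.

0.05 kHz, 2.35 kHz, 2.95 kHz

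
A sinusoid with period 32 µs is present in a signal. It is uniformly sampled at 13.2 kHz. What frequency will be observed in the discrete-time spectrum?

4.85 kHz

T = 32 µs → f = 1/T = 31.25 kHz.
31.25 kHz mod fs = 4.85 kHz.
4.85 kHz ≤ fs/2 = 6.6 kHz, appears at 4.85 kHz.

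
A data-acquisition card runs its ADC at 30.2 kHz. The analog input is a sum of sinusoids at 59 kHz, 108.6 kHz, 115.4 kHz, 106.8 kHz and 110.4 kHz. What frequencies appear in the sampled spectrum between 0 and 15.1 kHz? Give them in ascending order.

1.4 kHz, 5.4 kHz, 10.4 kHz, 12.2 kHz, 14 kHz

fs/2 = 15.1 kHz.
59 kHz mod fs = 28.8 kHz.
28.8 kHz > fs/2 = 15.1 kHz, folds to fs − 28.8 kHz = 1.4 kHz.
108.6 kHz mod fs = 18 kHz.
18 kHz > fs/2 = 15.1 kHz, folds to fs − 18 kHz = 12.2 kHz.
115.4 kHz mod fs = 24.8 kHz.
24.8 kHz > fs/2 = 15.1 kHz, folds to fs − 24.8 kHz = 5.4 kHz.
106.8 kHz mod fs = 16.2 kHz.
16.2 kHz > fs/2 = 15.1 kHz, folds to fs − 16.2 kHz = 14 kHz.
110.4 kHz mod fs = 19.8 kHz.
19.8 kHz > fs/2 = 15.1 kHz, folds to fs − 19.8 kHz = 10.4 kHz.
Distinct values: {1.4 kHz, 5.4 kHz, 10.4 kHz, 12.2 kHz, 14 kHz}.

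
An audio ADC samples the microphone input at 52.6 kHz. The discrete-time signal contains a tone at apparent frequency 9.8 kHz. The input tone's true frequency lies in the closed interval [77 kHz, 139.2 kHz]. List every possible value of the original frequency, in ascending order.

95.4 kHz, 115 kHz

Frequencies that alias to 9.8 kHz are k·fs ± 9.8 kHz for integer k ≥ 0.
k=0: 9.8 kHz.
k=1: 42.8 kHz, 62.4 kHz.
k=2: 95.4 kHz, 115 kHz.
k=3: 148 kHz, 167.6 kHz.
Within [77 kHz, 139.2 kHz]: 95.4 kHz, 115 kHz.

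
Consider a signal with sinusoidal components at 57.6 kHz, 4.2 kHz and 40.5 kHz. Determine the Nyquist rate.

115.2 kHz

Highest-frequency component: 57.6 kHz.
Nyquist rate = 2 × 57.6 kHz = 115.2 kHz.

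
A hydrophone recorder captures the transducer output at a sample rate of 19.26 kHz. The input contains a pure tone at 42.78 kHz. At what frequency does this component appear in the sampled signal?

42.78 kHz mod fs = 4.26 kHz.
4.26 kHz ≤ fs/2 = 9.63 kHz, appears at 4.26 kHz.

4.26 kHz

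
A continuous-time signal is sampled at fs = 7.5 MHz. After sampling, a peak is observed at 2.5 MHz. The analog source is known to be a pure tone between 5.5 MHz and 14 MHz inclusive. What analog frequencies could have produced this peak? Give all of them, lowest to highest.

Frequencies that alias to 2.5 MHz are k·fs ± 2.5 MHz for integer k ≥ 0.
k=0: 2.5 MHz.
k=1: 5 MHz, 10 MHz.
k=2: 12.5 MHz, 17.5 MHz.
k=3: 20 MHz, 25 MHz.
Within [5.5 MHz, 14 MHz]: 10 MHz, 12.5 MHz.

10 MHz, 12.5 MHz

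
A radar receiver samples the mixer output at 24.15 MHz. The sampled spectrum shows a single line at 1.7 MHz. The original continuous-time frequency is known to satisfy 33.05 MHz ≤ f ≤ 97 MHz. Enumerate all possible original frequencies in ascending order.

Frequencies that alias to 1.7 MHz are k·fs ± 1.7 MHz for integer k ≥ 0.
k=0: 1.7 MHz.
k=1: 22.45 MHz, 25.85 MHz.
k=2: 46.6 MHz, 50 MHz.
k=3: 70.75 MHz, 74.15 MHz.
k=4: 94.9 MHz, 98.3 MHz.
k=5: 119.05 MHz, 122.45 MHz.
Within [33.05 MHz, 97 MHz]: 46.6 MHz, 50 MHz, 70.75 MHz, 74.15 MHz, 94.9 MHz.

46.6 MHz, 50 MHz, 70.75 MHz, 74.15 MHz, 94.9 MHz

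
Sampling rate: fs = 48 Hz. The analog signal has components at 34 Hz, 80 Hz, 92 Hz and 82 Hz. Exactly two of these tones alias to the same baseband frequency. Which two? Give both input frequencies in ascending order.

fs/2 = 24 Hz.
34 Hz > fs/2 = 24 Hz, folds to fs − 34 Hz = 14 Hz.
80 Hz mod fs = 32 Hz.
32 Hz > fs/2 = 24 Hz, folds to fs − 32 Hz = 16 Hz.
92 Hz mod fs = 44 Hz.
44 Hz > fs/2 = 24 Hz, folds to fs − 44 Hz = 4 Hz.
82 Hz mod fs = 34 Hz.
34 Hz > fs/2 = 24 Hz, folds to fs − 34 Hz = 14 Hz.
34 Hz and 82 Hz both map to 14 Hz.

34 Hz, 82 Hz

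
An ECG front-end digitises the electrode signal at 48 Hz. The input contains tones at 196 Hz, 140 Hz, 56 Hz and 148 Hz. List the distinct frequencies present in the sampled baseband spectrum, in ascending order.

fs/2 = 24 Hz.
196 Hz mod fs = 4 Hz.
4 Hz ≤ fs/2 = 24 Hz, appears at 4 Hz.
140 Hz mod fs = 44 Hz.
44 Hz > fs/2 = 24 Hz, folds to fs − 44 Hz = 4 Hz.
56 Hz mod fs = 8 Hz.
8 Hz ≤ fs/2 = 24 Hz, appears at 8 Hz.
148 Hz mod fs = 4 Hz.
4 Hz ≤ fs/2 = 24 Hz, appears at 4 Hz.
Distinct values: {4 Hz, 8 Hz}.

4 Hz, 8 Hz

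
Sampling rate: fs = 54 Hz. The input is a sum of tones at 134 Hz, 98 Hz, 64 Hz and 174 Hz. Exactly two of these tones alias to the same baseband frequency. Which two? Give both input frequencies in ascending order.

64 Hz, 98 Hz

fs/2 = 27 Hz.
134 Hz mod fs = 26 Hz.
26 Hz ≤ fs/2 = 27 Hz, appears at 26 Hz.
98 Hz mod fs = 44 Hz.
44 Hz > fs/2 = 27 Hz, folds to fs − 44 Hz = 10 Hz.
64 Hz mod fs = 10 Hz.
10 Hz ≤ fs/2 = 27 Hz, appears at 10 Hz.
174 Hz mod fs = 12 Hz.
12 Hz ≤ fs/2 = 27 Hz, appears at 12 Hz.
64 Hz and 98 Hz both map to 10 Hz.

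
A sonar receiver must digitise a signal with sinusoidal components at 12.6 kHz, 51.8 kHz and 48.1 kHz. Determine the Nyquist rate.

103.6 kHz

Highest-frequency component: 51.8 kHz.
Nyquist rate = 2 × 51.8 kHz = 103.6 kHz.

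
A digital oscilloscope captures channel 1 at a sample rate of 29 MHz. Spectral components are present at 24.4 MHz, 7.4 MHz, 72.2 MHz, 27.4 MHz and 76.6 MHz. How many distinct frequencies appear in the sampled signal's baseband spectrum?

5

fs/2 = 14.5 MHz.
24.4 MHz > fs/2 = 14.5 MHz, folds to fs − 24.4 MHz = 4.6 MHz.
7.4 MHz ≤ fs/2 = 14.5 MHz, passes unchanged.
72.2 MHz mod fs = 14.2 MHz.
14.2 MHz ≤ fs/2 = 14.5 MHz, appears at 14.2 MHz.
27.4 MHz > fs/2 = 14.5 MHz, folds to fs − 27.4 MHz = 1.6 MHz.
76.6 MHz mod fs = 18.6 MHz.
18.6 MHz > fs/2 = 14.5 MHz, folds to fs − 18.6 MHz = 10.4 MHz.
Distinct values: {1.6 MHz, 4.6 MHz, 7.4 MHz, 10.4 MHz, 14.2 MHz} → 5.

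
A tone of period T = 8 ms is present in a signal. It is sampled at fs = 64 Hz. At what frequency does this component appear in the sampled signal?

T = 8 ms → f = 1/T = 125 Hz.
125 Hz mod fs = 61 Hz.
61 Hz > fs/2 = 32 Hz, folds to fs − 61 Hz = 3 Hz.

3 Hz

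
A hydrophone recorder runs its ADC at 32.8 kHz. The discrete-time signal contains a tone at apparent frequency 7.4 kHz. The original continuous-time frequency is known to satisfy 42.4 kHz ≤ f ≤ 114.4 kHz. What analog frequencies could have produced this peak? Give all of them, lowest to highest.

Frequencies that alias to 7.4 kHz are k·fs ± 7.4 kHz for integer k ≥ 0.
k=0: 7.4 kHz.
k=1: 25.4 kHz, 40.2 kHz.
k=2: 58.2 kHz, 73 kHz.
k=3: 91 kHz, 105.8 kHz.
k=4: 123.8 kHz, 138.6 kHz.
Within [42.4 kHz, 114.4 kHz]: 58.2 kHz, 73 kHz, 91 kHz, 105.8 kHz.

58.2 kHz, 73 kHz, 91 kHz, 105.8 kHz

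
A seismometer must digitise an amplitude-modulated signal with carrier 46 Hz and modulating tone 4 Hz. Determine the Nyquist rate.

AM sidebands sit at fc ± fm = 42 Hz and 50 Hz.
Highest-frequency component: 50 Hz.
Nyquist rate = 2 × 50 Hz = 100 Hz.

100 Hz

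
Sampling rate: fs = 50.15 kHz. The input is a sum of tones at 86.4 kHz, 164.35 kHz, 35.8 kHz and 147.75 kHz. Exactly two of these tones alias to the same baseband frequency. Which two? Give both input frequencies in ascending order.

86.4 kHz, 164.35 kHz

fs/2 = 25.075 kHz.
86.4 kHz mod fs = 36.25 kHz.
36.25 kHz > fs/2 = 25.075 kHz, folds to fs − 36.25 kHz = 13.9 kHz.
164.35 kHz mod fs = 13.9 kHz.
13.9 kHz ≤ fs/2 = 25.075 kHz, appears at 13.9 kHz.
35.8 kHz > fs/2 = 25.075 kHz, folds to fs − 35.8 kHz = 14.35 kHz.
147.75 kHz mod fs = 47.45 kHz.
47.45 kHz > fs/2 = 25.075 kHz, folds to fs − 47.45 kHz = 2.7 kHz.
86.4 kHz and 164.35 kHz both map to 13.9 kHz.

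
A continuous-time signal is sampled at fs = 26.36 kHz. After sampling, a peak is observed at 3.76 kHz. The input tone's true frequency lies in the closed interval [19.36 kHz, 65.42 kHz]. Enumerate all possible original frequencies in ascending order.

Frequencies that alias to 3.76 kHz are k·fs ± 3.76 kHz for integer k ≥ 0.
k=0: 3.76 kHz.
k=1: 22.6 kHz, 30.12 kHz.
k=2: 48.96 kHz, 56.48 kHz.
k=3: 75.32 kHz, 82.84 kHz.
Within [19.36 kHz, 65.42 kHz]: 22.6 kHz, 30.12 kHz, 48.96 kHz, 56.48 kHz.

22.6 kHz, 30.12 kHz, 48.96 kHz, 56.48 kHz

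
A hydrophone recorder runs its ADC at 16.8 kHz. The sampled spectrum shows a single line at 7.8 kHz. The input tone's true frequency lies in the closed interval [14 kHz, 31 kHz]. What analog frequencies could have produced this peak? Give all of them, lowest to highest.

Frequencies that alias to 7.8 kHz are k·fs ± 7.8 kHz for integer k ≥ 0.
k=0: 7.8 kHz.
k=1: 9 kHz, 24.6 kHz.
k=2: 25.8 kHz, 41.4 kHz.
k=3: 42.6 kHz, 58.2 kHz.
Within [14 kHz, 31 kHz]: 24.6 kHz, 25.8 kHz.

24.6 kHz, 25.8 kHz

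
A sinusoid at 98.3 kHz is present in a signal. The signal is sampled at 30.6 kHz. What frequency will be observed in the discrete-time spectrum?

6.5 kHz

98.3 kHz mod fs = 6.5 kHz.
6.5 kHz ≤ fs/2 = 15.3 kHz, appears at 6.5 kHz.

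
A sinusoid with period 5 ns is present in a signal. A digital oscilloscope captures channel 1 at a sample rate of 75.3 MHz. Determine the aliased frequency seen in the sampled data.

25.9 MHz

T = 5 ns → f = 1/T = 200 MHz.
200 MHz mod fs = 49.4 MHz.
49.4 MHz > fs/2 = 37.65 MHz, folds to fs − 49.4 MHz = 25.9 MHz.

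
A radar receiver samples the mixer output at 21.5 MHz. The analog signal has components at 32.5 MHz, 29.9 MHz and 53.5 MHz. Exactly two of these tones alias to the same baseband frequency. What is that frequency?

fs/2 = 10.75 MHz.
32.5 MHz mod fs = 11 MHz.
11 MHz > fs/2 = 10.75 MHz, folds to fs − 11 MHz = 10.5 MHz.
29.9 MHz mod fs = 8.4 MHz.
8.4 MHz ≤ fs/2 = 10.75 MHz, appears at 8.4 MHz.
53.5 MHz mod fs = 10.5 MHz.
10.5 MHz ≤ fs/2 = 10.75 MHz, appears at 10.5 MHz.
32.5 MHz and 53.5 MHz both map to 10.5 MHz.

10.5 MHz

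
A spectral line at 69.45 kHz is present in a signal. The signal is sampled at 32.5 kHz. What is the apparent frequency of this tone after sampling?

69.45 kHz mod fs = 4.45 kHz.
4.45 kHz ≤ fs/2 = 16.25 kHz, appears at 4.45 kHz.

4.45 kHz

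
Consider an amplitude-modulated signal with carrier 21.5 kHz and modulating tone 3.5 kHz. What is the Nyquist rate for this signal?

AM sidebands sit at fc ± fm = 18 kHz and 25 kHz.
Highest-frequency component: 25 kHz.
Nyquist rate = 2 × 25 kHz = 50 kHz.

50 kHz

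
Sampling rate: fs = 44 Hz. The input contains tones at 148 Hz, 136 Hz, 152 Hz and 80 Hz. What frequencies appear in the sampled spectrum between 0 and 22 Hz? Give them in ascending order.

4 Hz, 8 Hz, 16 Hz, 20 Hz

fs/2 = 22 Hz.
148 Hz mod fs = 16 Hz.
16 Hz ≤ fs/2 = 22 Hz, appears at 16 Hz.
136 Hz mod fs = 4 Hz.
4 Hz ≤ fs/2 = 22 Hz, appears at 4 Hz.
152 Hz mod fs = 20 Hz.
20 Hz ≤ fs/2 = 22 Hz, appears at 20 Hz.
80 Hz mod fs = 36 Hz.
36 Hz > fs/2 = 22 Hz, folds to fs − 36 Hz = 8 Hz.
Distinct values: {4 Hz, 8 Hz, 16 Hz, 20 Hz}.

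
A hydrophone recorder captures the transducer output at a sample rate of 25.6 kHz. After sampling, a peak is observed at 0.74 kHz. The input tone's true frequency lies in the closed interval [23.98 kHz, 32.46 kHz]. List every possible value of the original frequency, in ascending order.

Frequencies that alias to 0.74 kHz are k·fs ± 0.74 kHz for integer k ≥ 0.
k=0: 0.74 kHz.
k=1: 24.86 kHz, 26.34 kHz.
k=2: 50.46 kHz, 51.94 kHz.
Within [23.98 kHz, 32.46 kHz]: 24.86 kHz, 26.34 kHz.

24.86 kHz, 26.34 kHz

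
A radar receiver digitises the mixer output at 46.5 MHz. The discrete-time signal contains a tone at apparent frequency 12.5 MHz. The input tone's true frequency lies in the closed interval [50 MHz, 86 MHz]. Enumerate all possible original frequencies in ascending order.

59 MHz, 80.5 MHz

Frequencies that alias to 12.5 MHz are k·fs ± 12.5 MHz for integer k ≥ 0.
k=0: 12.5 MHz.
k=1: 34 MHz, 59 MHz.
k=2: 80.5 MHz, 105.5 MHz.
k=3: 127 MHz, 152 MHz.
Within [50 MHz, 86 MHz]: 59 MHz, 80.5 MHz.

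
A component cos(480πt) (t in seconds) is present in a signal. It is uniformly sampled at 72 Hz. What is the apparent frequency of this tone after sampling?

ω = 480π rad/s → f = ω/(2π) = 240 Hz.
240 Hz mod fs = 24 Hz.
24 Hz ≤ fs/2 = 36 Hz, appears at 24 Hz.

24 Hz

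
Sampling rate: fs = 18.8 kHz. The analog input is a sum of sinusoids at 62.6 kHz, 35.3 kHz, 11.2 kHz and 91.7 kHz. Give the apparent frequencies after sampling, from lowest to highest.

fs/2 = 9.4 kHz.
62.6 kHz mod fs = 6.2 kHz.
6.2 kHz ≤ fs/2 = 9.4 kHz, appears at 6.2 kHz.
35.3 kHz mod fs = 16.5 kHz.
16.5 kHz > fs/2 = 9.4 kHz, folds to fs − 16.5 kHz = 2.3 kHz.
11.2 kHz > fs/2 = 9.4 kHz, folds to fs − 11.2 kHz = 7.6 kHz.
91.7 kHz mod fs = 16.5 kHz.
16.5 kHz > fs/2 = 9.4 kHz, folds to fs − 16.5 kHz = 2.3 kHz.
Distinct values: {2.3 kHz, 6.2 kHz, 7.6 kHz}.

2.3 kHz, 6.2 kHz, 7.6 kHz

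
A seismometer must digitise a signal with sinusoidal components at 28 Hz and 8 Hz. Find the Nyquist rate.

56 Hz

Highest-frequency component: 28 Hz.
Nyquist rate = 2 × 28 Hz = 56 Hz.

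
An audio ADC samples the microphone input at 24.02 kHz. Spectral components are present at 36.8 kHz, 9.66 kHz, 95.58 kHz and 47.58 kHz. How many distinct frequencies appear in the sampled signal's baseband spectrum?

fs/2 = 12.01 kHz.
36.8 kHz mod fs = 12.78 kHz.
12.78 kHz > fs/2 = 12.01 kHz, folds to fs − 12.78 kHz = 11.24 kHz.
9.66 kHz ≤ fs/2 = 12.01 kHz, passes unchanged.
95.58 kHz mod fs = 23.52 kHz.
23.52 kHz > fs/2 = 12.01 kHz, folds to fs − 23.52 kHz = 0.5 kHz.
47.58 kHz mod fs = 23.56 kHz.
23.56 kHz > fs/2 = 12.01 kHz, folds to fs − 23.56 kHz = 0.46 kHz.
Distinct values: {0.46 kHz, 0.5 kHz, 9.66 kHz, 11.24 kHz} → 4.

4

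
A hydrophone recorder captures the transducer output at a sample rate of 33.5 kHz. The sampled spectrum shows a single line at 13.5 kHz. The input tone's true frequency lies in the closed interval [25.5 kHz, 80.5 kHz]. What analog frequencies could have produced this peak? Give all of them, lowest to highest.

47 kHz, 53.5 kHz, 80.5 kHz

Frequencies that alias to 13.5 kHz are k·fs ± 13.5 kHz for integer k ≥ 0.
k=0: 13.5 kHz.
k=1: 20 kHz, 47 kHz.
k=2: 53.5 kHz, 80.5 kHz.
k=3: 87 kHz, 114 kHz.
Within [25.5 kHz, 80.5 kHz]: 47 kHz, 53.5 kHz, 80.5 kHz.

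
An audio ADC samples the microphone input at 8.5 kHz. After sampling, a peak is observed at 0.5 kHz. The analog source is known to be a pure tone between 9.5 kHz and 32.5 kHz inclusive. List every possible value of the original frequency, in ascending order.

16.5 kHz, 17.5 kHz, 25 kHz, 26 kHz

Frequencies that alias to 0.5 kHz are k·fs ± 0.5 kHz for integer k ≥ 0.
k=0: 0.5 kHz.
k=1: 8 kHz, 9 kHz.
k=2: 16.5 kHz, 17.5 kHz.
k=3: 25 kHz, 26 kHz.
k=4: 33.5 kHz, 34.5 kHz.
Within [9.5 kHz, 32.5 kHz]: 16.5 kHz, 17.5 kHz, 25 kHz, 26 kHz.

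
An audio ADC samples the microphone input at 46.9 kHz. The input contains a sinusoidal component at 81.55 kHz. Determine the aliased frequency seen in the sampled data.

12.25 kHz

81.55 kHz mod fs = 34.65 kHz.
34.65 kHz > fs/2 = 23.45 kHz, folds to fs − 34.65 kHz = 12.25 kHz.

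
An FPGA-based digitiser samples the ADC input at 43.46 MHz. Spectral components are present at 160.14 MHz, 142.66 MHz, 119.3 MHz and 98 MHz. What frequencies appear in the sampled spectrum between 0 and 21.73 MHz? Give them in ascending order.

fs/2 = 21.73 MHz.
160.14 MHz mod fs = 29.76 MHz.
29.76 MHz > fs/2 = 21.73 MHz, folds to fs − 29.76 MHz = 13.7 MHz.
142.66 MHz mod fs = 12.28 MHz.
12.28 MHz ≤ fs/2 = 21.73 MHz, appears at 12.28 MHz.
119.3 MHz mod fs = 32.38 MHz.
32.38 MHz > fs/2 = 21.73 MHz, folds to fs − 32.38 MHz = 11.08 MHz.
98 MHz mod fs = 11.08 MHz.
11.08 MHz ≤ fs/2 = 21.73 MHz, appears at 11.08 MHz.
Distinct values: {11.08 MHz, 12.28 MHz, 13.7 MHz}.

11.08 MHz, 12.28 MHz, 13.7 MHz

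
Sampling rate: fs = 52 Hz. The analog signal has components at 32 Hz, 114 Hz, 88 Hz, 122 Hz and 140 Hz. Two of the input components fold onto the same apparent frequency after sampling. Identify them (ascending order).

88 Hz, 140 Hz

fs/2 = 26 Hz.
32 Hz > fs/2 = 26 Hz, folds to fs − 32 Hz = 20 Hz.
114 Hz mod fs = 10 Hz.
10 Hz ≤ fs/2 = 26 Hz, appears at 10 Hz.
88 Hz mod fs = 36 Hz.
36 Hz > fs/2 = 26 Hz, folds to fs − 36 Hz = 16 Hz.
122 Hz mod fs = 18 Hz.
18 Hz ≤ fs/2 = 26 Hz, appears at 18 Hz.
140 Hz mod fs = 36 Hz.
36 Hz > fs/2 = 26 Hz, folds to fs − 36 Hz = 16 Hz.
88 Hz and 140 Hz both map to 16 Hz.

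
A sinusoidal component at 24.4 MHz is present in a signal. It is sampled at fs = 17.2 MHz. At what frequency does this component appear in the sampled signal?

7.2 MHz

24.4 MHz mod fs = 7.2 MHz.
7.2 MHz ≤ fs/2 = 8.6 MHz, appears at 7.2 MHz.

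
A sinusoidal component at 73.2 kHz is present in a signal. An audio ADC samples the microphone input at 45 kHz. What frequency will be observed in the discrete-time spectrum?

73.2 kHz mod fs = 28.2 kHz.
28.2 kHz > fs/2 = 22.5 kHz, folds to fs − 28.2 kHz = 16.8 kHz.

16.8 kHz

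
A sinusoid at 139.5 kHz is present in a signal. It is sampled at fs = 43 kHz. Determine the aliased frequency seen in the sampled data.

10.5 kHz

139.5 kHz mod fs = 10.5 kHz.
10.5 kHz ≤ fs/2 = 21.5 kHz, appears at 10.5 kHz.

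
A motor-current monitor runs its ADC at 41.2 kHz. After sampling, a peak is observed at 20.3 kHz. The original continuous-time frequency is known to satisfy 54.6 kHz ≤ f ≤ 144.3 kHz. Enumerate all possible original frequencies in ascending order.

61.5 kHz, 62.1 kHz, 102.7 kHz, 103.3 kHz, 143.9 kHz

Frequencies that alias to 20.3 kHz are k·fs ± 20.3 kHz for integer k ≥ 0.
k=0: 20.3 kHz.
k=1: 20.9 kHz, 61.5 kHz.
k=2: 62.1 kHz, 102.7 kHz.
k=3: 103.3 kHz, 143.9 kHz.
k=4: 144.5 kHz, 185.1 kHz.
Within [54.6 kHz, 144.3 kHz]: 61.5 kHz, 62.1 kHz, 102.7 kHz, 103.3 kHz, 143.9 kHz.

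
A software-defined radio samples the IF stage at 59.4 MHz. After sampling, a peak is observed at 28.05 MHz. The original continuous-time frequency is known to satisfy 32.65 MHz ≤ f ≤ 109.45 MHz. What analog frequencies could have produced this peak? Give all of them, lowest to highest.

87.45 MHz, 90.75 MHz

Frequencies that alias to 28.05 MHz are k·fs ± 28.05 MHz for integer k ≥ 0.
k=0: 28.05 MHz.
k=1: 31.35 MHz, 87.45 MHz.
k=2: 90.75 MHz, 146.85 MHz.
k=3: 150.15 MHz, 206.25 MHz.
Within [32.65 MHz, 109.45 MHz]: 87.45 MHz, 90.75 MHz.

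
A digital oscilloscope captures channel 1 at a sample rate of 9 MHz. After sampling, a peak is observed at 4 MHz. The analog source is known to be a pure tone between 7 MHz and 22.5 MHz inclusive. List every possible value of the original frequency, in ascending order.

Frequencies that alias to 4 MHz are k·fs ± 4 MHz for integer k ≥ 0.
k=0: 4 MHz.
k=1: 5 MHz, 13 MHz.
k=2: 14 MHz, 22 MHz.
k=3: 23 MHz, 31 MHz.
Within [7 MHz, 22.5 MHz]: 13 MHz, 14 MHz, 22 MHz.

13 MHz, 14 MHz, 22 MHz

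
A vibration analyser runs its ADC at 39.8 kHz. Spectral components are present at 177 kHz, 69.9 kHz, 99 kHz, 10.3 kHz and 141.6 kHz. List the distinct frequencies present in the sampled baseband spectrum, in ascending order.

fs/2 = 19.9 kHz.
177 kHz mod fs = 17.8 kHz.
17.8 kHz ≤ fs/2 = 19.9 kHz, appears at 17.8 kHz.
69.9 kHz mod fs = 30.1 kHz.
30.1 kHz > fs/2 = 19.9 kHz, folds to fs − 30.1 kHz = 9.7 kHz.
99 kHz mod fs = 19.4 kHz.
19.4 kHz ≤ fs/2 = 19.9 kHz, appears at 19.4 kHz.
10.3 kHz ≤ fs/2 = 19.9 kHz, passes unchanged.
141.6 kHz mod fs = 22.2 kHz.
22.2 kHz > fs/2 = 19.9 kHz, folds to fs − 22.2 kHz = 17.6 kHz.
Distinct values: {9.7 kHz, 10.3 kHz, 17.6 kHz, 17.8 kHz, 19.4 kHz}.

9.7 kHz, 10.3 kHz, 17.6 kHz, 17.8 kHz, 19.4 kHz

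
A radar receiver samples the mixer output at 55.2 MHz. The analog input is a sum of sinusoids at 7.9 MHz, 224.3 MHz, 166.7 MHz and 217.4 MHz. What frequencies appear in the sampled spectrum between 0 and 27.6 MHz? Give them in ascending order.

fs/2 = 27.6 MHz.
7.9 MHz ≤ fs/2 = 27.6 MHz, passes unchanged.
224.3 MHz mod fs = 3.5 MHz.
3.5 MHz ≤ fs/2 = 27.6 MHz, appears at 3.5 MHz.
166.7 MHz mod fs = 1.1 MHz.
1.1 MHz ≤ fs/2 = 27.6 MHz, appears at 1.1 MHz.
217.4 MHz mod fs = 51.8 MHz.
51.8 MHz > fs/2 = 27.6 MHz, folds to fs − 51.8 MHz = 3.4 MHz.
Distinct values: {1.1 MHz, 3.4 MHz, 3.5 MHz, 7.9 MHz}.

1.1 MHz, 3.4 MHz, 3.5 MHz, 7.9 MHz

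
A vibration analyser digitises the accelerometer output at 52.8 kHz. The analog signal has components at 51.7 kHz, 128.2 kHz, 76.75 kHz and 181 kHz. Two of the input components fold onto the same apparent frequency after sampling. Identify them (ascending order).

fs/2 = 26.4 kHz.
51.7 kHz > fs/2 = 26.4 kHz, folds to fs − 51.7 kHz = 1.1 kHz.
128.2 kHz mod fs = 22.6 kHz.
22.6 kHz ≤ fs/2 = 26.4 kHz, appears at 22.6 kHz.
76.75 kHz mod fs = 23.95 kHz.
23.95 kHz ≤ fs/2 = 26.4 kHz, appears at 23.95 kHz.
181 kHz mod fs = 22.6 kHz.
22.6 kHz ≤ fs/2 = 26.4 kHz, appears at 22.6 kHz.
128.2 kHz and 181 kHz both map to 22.6 kHz.

128.2 kHz, 181 kHz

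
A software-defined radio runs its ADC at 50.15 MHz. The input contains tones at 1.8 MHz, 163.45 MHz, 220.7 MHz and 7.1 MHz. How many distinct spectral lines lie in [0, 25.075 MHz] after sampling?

4

fs/2 = 25.075 MHz.
1.8 MHz ≤ fs/2 = 25.075 MHz, passes unchanged.
163.45 MHz mod fs = 13 MHz.
13 MHz ≤ fs/2 = 25.075 MHz, appears at 13 MHz.
220.7 MHz mod fs = 20.1 MHz.
20.1 MHz ≤ fs/2 = 25.075 MHz, appears at 20.1 MHz.
7.1 MHz ≤ fs/2 = 25.075 MHz, passes unchanged.
Distinct values: {1.8 MHz, 7.1 MHz, 13 MHz, 20.1 MHz} → 4.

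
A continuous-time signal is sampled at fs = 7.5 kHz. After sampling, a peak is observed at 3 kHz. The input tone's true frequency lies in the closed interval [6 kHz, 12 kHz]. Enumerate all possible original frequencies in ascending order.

Frequencies that alias to 3 kHz are k·fs ± 3 kHz for integer k ≥ 0.
k=0: 3 kHz.
k=1: 4.5 kHz, 10.5 kHz.
k=2: 12 kHz, 18 kHz.
k=3: 19.5 kHz, 25.5 kHz.
Within [6 kHz, 12 kHz]: 10.5 kHz, 12 kHz.

10.5 kHz, 12 kHz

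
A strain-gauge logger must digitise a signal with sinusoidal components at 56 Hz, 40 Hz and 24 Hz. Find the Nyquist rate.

112 Hz

Highest-frequency component: 56 Hz.
Nyquist rate = 2 × 56 Hz = 112 Hz.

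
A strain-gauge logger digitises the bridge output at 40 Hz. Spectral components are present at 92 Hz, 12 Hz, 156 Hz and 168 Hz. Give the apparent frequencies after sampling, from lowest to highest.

fs/2 = 20 Hz.
92 Hz mod fs = 12 Hz.
12 Hz ≤ fs/2 = 20 Hz, appears at 12 Hz.
12 Hz ≤ fs/2 = 20 Hz, passes unchanged.
156 Hz mod fs = 36 Hz.
36 Hz > fs/2 = 20 Hz, folds to fs − 36 Hz = 4 Hz.
168 Hz mod fs = 8 Hz.
8 Hz ≤ fs/2 = 20 Hz, appears at 8 Hz.
Distinct values: {4 Hz, 8 Hz, 12 Hz}.

4 Hz, 8 Hz, 12 Hz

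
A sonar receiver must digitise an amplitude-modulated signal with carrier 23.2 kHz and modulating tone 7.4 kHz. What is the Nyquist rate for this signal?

61.2 kHz

AM sidebands sit at fc ± fm = 15.8 kHz and 30.6 kHz.
Highest-frequency component: 30.6 kHz.
Nyquist rate = 2 × 30.6 kHz = 61.2 kHz.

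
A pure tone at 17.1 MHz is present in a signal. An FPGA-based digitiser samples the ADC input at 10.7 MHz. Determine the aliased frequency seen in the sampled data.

4.3 MHz

17.1 MHz mod fs = 6.4 MHz.
6.4 MHz > fs/2 = 5.35 MHz, folds to fs − 6.4 MHz = 4.3 MHz.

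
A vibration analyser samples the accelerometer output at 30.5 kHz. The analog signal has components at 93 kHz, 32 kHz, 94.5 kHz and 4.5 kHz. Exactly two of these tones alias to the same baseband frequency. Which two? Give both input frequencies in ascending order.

32 kHz, 93 kHz

fs/2 = 15.25 kHz.
93 kHz mod fs = 1.5 kHz.
1.5 kHz ≤ fs/2 = 15.25 kHz, appears at 1.5 kHz.
32 kHz mod fs = 1.5 kHz.
1.5 kHz ≤ fs/2 = 15.25 kHz, appears at 1.5 kHz.
94.5 kHz mod fs = 3 kHz.
3 kHz ≤ fs/2 = 15.25 kHz, appears at 3 kHz.
4.5 kHz ≤ fs/2 = 15.25 kHz, passes unchanged.
32 kHz and 93 kHz both map to 1.5 kHz.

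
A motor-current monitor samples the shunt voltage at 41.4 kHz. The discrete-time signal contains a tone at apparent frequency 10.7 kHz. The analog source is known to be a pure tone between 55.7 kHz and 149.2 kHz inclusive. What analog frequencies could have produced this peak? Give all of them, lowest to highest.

72.1 kHz, 93.5 kHz, 113.5 kHz, 134.9 kHz

Frequencies that alias to 10.7 kHz are k·fs ± 10.7 kHz for integer k ≥ 0.
k=0: 10.7 kHz.
k=1: 30.7 kHz, 52.1 kHz.
k=2: 72.1 kHz, 93.5 kHz.
k=3: 113.5 kHz, 134.9 kHz.
k=4: 154.9 kHz, 176.3 kHz.
Within [55.7 kHz, 149.2 kHz]: 72.1 kHz, 93.5 kHz, 113.5 kHz, 134.9 kHz.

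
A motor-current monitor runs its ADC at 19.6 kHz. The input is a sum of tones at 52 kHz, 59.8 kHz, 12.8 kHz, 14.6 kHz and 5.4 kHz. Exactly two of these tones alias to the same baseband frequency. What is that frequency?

fs/2 = 9.8 kHz.
52 kHz mod fs = 12.8 kHz.
12.8 kHz > fs/2 = 9.8 kHz, folds to fs − 12.8 kHz = 6.8 kHz.
59.8 kHz mod fs = 1 kHz.
1 kHz ≤ fs/2 = 9.8 kHz, appears at 1 kHz.
12.8 kHz > fs/2 = 9.8 kHz, folds to fs − 12.8 kHz = 6.8 kHz.
14.6 kHz > fs/2 = 9.8 kHz, folds to fs − 14.6 kHz = 5 kHz.
5.4 kHz ≤ fs/2 = 9.8 kHz, passes unchanged.
12.8 kHz and 52 kHz both map to 6.8 kHz.

6.8 kHz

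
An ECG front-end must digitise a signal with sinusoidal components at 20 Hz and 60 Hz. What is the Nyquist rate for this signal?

Highest-frequency component: 60 Hz.
Nyquist rate = 2 × 60 Hz = 120 Hz.

120 Hz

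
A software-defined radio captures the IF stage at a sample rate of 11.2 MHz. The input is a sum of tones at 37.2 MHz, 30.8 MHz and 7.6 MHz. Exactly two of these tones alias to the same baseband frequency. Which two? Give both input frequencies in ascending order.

fs/2 = 5.6 MHz.
37.2 MHz mod fs = 3.6 MHz.
3.6 MHz ≤ fs/2 = 5.6 MHz, appears at 3.6 MHz.
30.8 MHz mod fs = 8.4 MHz.
8.4 MHz > fs/2 = 5.6 MHz, folds to fs − 8.4 MHz = 2.8 MHz.
7.6 MHz > fs/2 = 5.6 MHz, folds to fs − 7.6 MHz = 3.6 MHz.
7.6 MHz and 37.2 MHz both map to 3.6 MHz.

7.6 MHz, 37.2 MHz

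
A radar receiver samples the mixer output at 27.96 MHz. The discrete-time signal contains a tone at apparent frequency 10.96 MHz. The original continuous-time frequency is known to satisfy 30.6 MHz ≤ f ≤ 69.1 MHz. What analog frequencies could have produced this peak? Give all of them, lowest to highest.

38.92 MHz, 44.96 MHz, 66.88 MHz

Frequencies that alias to 10.96 MHz are k·fs ± 10.96 MHz for integer k ≥ 0.
k=0: 10.96 MHz.
k=1: 17 MHz, 38.92 MHz.
k=2: 44.96 MHz, 66.88 MHz.
k=3: 72.92 MHz, 94.84 MHz.
Within [30.6 MHz, 69.1 MHz]: 38.92 MHz, 44.96 MHz, 66.88 MHz.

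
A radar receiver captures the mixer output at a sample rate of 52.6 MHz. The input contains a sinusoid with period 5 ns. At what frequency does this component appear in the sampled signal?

10.4 MHz

T = 5 ns → f = 1/T = 200 MHz.
200 MHz mod fs = 42.2 MHz.
42.2 MHz > fs/2 = 26.3 MHz, folds to fs − 42.2 MHz = 10.4 MHz.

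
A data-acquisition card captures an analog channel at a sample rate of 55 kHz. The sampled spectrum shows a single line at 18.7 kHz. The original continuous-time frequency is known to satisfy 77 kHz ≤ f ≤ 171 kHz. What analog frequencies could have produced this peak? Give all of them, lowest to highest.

Frequencies that alias to 18.7 kHz are k·fs ± 18.7 kHz for integer k ≥ 0.
k=0: 18.7 kHz.
k=1: 36.3 kHz, 73.7 kHz.
k=2: 91.3 kHz, 128.7 kHz.
k=3: 146.3 kHz, 183.7 kHz.
k=4: 201.3 kHz, 238.7 kHz.
Within [77 kHz, 171 kHz]: 91.3 kHz, 128.7 kHz, 146.3 kHz.

91.3 kHz, 128.7 kHz, 146.3 kHz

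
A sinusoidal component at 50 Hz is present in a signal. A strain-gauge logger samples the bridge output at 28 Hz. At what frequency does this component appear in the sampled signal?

50 Hz mod fs = 22 Hz.
22 Hz > fs/2 = 14 Hz, folds to fs − 22 Hz = 6 Hz.

6 Hz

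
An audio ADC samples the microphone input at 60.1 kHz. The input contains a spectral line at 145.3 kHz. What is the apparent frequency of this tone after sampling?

25.1 kHz

145.3 kHz mod fs = 25.1 kHz.
25.1 kHz ≤ fs/2 = 30.05 kHz, appears at 25.1 kHz.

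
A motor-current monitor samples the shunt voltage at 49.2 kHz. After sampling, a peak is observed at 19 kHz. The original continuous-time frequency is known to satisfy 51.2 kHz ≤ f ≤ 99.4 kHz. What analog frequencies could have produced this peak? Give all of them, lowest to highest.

Frequencies that alias to 19 kHz are k·fs ± 19 kHz for integer k ≥ 0.
k=0: 19 kHz.
k=1: 30.2 kHz, 68.2 kHz.
k=2: 79.4 kHz, 117.4 kHz.
k=3: 128.6 kHz, 166.6 kHz.
Within [51.2 kHz, 99.4 kHz]: 68.2 kHz, 79.4 kHz.

68.2 kHz, 79.4 kHz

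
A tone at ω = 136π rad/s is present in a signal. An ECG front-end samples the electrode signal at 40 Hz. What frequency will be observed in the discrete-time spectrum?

12 Hz

ω = 136π rad/s → f = ω/(2π) = 68 Hz.
68 Hz mod fs = 28 Hz.
28 Hz > fs/2 = 20 Hz, folds to fs − 28 Hz = 12 Hz.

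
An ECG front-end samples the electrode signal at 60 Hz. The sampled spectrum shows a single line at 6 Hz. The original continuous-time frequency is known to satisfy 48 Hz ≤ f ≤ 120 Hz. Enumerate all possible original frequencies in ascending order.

54 Hz, 66 Hz, 114 Hz

Frequencies that alias to 6 Hz are k·fs ± 6 Hz for integer k ≥ 0.
k=0: 6 Hz.
k=1: 54 Hz, 66 Hz.
k=2: 114 Hz, 126 Hz.
k=3: 174 Hz, 186 Hz.
Within [48 Hz, 120 Hz]: 54 Hz, 66 Hz, 114 Hz.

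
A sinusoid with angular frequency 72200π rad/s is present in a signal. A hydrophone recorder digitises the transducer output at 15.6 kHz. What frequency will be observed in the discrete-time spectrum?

ω = 72200π rad/s → f = ω/(2π) = 36100 Hz = 36.1 kHz.
36.1 kHz mod fs = 4.9 kHz.
4.9 kHz ≤ fs/2 = 7.8 kHz, appears at 4.9 kHz.

4.9 kHz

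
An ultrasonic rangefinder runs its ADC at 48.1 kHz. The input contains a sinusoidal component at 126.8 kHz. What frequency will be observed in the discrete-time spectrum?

126.8 kHz mod fs = 30.6 kHz.
30.6 kHz > fs/2 = 24.05 kHz, folds to fs − 30.6 kHz = 17.5 kHz.

17.5 kHz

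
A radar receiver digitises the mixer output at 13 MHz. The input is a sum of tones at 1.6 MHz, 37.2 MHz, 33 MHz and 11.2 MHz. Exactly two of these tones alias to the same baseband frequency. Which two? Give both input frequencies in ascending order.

fs/2 = 6.5 MHz.
1.6 MHz ≤ fs/2 = 6.5 MHz, passes unchanged.
37.2 MHz mod fs = 11.2 MHz.
11.2 MHz > fs/2 = 6.5 MHz, folds to fs − 11.2 MHz = 1.8 MHz.
33 MHz mod fs = 7 MHz.
7 MHz > fs/2 = 6.5 MHz, folds to fs − 7 MHz = 6 MHz.
11.2 MHz > fs/2 = 6.5 MHz, folds to fs − 11.2 MHz = 1.8 MHz.
11.2 MHz and 37.2 MHz both map to 1.8 MHz.

11.2 MHz, 37.2 MHz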